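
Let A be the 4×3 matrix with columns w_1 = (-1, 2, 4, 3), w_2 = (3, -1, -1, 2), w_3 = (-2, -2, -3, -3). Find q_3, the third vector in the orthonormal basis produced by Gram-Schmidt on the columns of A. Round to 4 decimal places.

q_1 = w_1/‖w_1‖ = (-1, 2, 4, 3)/5.4772 = (-0.1826, 0.3651, 0.7303, 0.5477).
r_{12} = q_1·w_2 = -0.5477.
u_2 = w_2 + 0.5477·q_1 = (2.9000, -0.8000, -0.6000, 2.3000).
‖u_2‖ = 3.8341, so q_2 = (0.7564, -0.2087, -0.1565, 0.5999).
r_{13} = q_1·w_3 = -4.1992; r_{23} = q_2·w_3 = -2.4256.
u_3 = w_3 + 4.1992·q_1 + 2.4256·q_2 = (-0.9320, -0.9728, -0.3129, 0.7551).
‖u_3‖ = 1.5758, so q_3 = (-0.5914, -0.6173, -0.1986, 0.4792).

q_3 = (-0.5914, -0.6173, -0.1986, 0.4792)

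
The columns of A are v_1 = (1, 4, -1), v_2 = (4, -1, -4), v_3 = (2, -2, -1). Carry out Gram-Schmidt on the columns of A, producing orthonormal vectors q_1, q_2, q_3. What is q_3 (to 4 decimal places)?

q_3 = (0.7071, 0.0000, 0.7071)

q_1 = v_1/‖v_1‖ = (1, 4, -1)/4.2426 = (0.2357, 0.9428, -0.2357).
r_{12} = q_1·v_2 = 0.9428.
u_2 = v_2 − 0.9428·q_1 = (3.7778, -1.8889, -3.7778).
‖u_2‖ = 5.6667, so q_2 = (0.6667, -0.3333, -0.6667).
r_{13} = q_1·v_3 = -1.1785; r_{23} = q_2·v_3 = 2.6667.
u_3 = v_3 + 1.1785·q_1 − 2.6667·q_2 = (0.5000, 0.0000, 0.5000).
‖u_3‖ = 0.7071, so q_3 = (0.7071, 0.0000, 0.7071).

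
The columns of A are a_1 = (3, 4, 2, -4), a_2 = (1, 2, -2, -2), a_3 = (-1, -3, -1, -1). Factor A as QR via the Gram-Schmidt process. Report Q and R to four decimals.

Q = [[0.4472, 0.0000, -0.0471], [0.5963, 0.2357, -0.6904], [0.2981, -0.9428, 0.0078], [-0.5963, -0.2357, -0.7218]], R = [[6.7082, 2.2361, -1.9379], [0.0000, 2.8284, 0.4714], [0.0000, 0.0000, 2.8324]]

a_1 = (3, 4, 2, -4); ‖a_1‖ = 6.7082, so e_1 = (0.4472, 0.5963, 0.2981, -0.5963).
e_1·a_2 = 0.4472·1 + 0.5963·2 + 0.2981·(-2) + (-0.5963)·(-2) = 2.2361.
u_2 = a_2 − 2.2361·e_1 = (0.0000, 0.6667, -2.6667, -0.6667).
‖u_2‖ = 2.8284, so e_2 = (0.0000, 0.2357, -0.9428, -0.2357).
e_1·a_3 = 0.4472·(-1) + 0.5963·(-3) + 0.2981·(-1) + (-0.5963)·(-1) = -1.9379; e_2·a_3 = 0.0000·(-1) + 0.2357·(-3) + (-0.9428)·(-1) + (-0.2357)·(-1) = 0.4714.
u_3 = a_3 + 1.9379·e_1 − 0.4714·e_2 = (-0.1333, -1.9556, 0.0222, -2.0444).
‖u_3‖ = 2.8324, so e_3 = (-0.0471, -0.6904, 0.0078, -0.7218).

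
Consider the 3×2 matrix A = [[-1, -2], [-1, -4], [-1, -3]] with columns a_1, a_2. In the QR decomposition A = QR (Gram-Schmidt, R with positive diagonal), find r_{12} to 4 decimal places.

r_{12} = 5.1962

q_1 = a_1/‖a_1‖ = (-1, -1, -1)/1.7321 = (-0.5774, -0.5774, -0.5774).
r_{12} = q_1·a_2 = 5.1962.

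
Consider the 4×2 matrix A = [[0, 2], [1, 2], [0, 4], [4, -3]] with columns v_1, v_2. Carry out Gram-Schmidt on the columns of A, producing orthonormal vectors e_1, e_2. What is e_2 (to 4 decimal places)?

e_2 = (0.3841, 0.4970, 0.7681, -0.1243)

v_1 = (0, 1, 0, 4); ‖v_1‖ = 4.1231, so e_1 = (0.0000, 0.2425, 0.0000, 0.9701).
e_1·v_2 = 0.0000·2 + 0.2425·2 + 0.0000·4 + 0.9701·(-3) = -2.4254.
u_2 = v_2 + 2.4254·e_1 = (2.0000, 2.5882, 4.0000, -0.6471).
‖u_2‖ = 5.2075, so e_2 = (0.3841, 0.4970, 0.7681, -0.1243).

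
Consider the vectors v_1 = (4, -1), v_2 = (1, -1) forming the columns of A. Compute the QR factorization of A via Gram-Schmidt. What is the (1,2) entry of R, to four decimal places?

v_1 = (4, -1); ‖v_1‖ = 4.1231, so e_1 = (0.9701, -0.2425).
r_{12} = e_1·v_2 = 1.2127.

r_{12} = 1.2127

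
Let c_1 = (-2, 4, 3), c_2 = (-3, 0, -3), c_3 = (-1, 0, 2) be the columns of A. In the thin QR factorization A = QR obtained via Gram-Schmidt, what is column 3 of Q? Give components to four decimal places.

e_3 = (-0.5298, -0.6623, 0.5298)

c_1 = (-2, 4, 3); ‖c_1‖ = 5.3852, so e_1 = (-0.3714, 0.7428, 0.5571).
e_1·c_2 = (-0.3714)·(-3) + 0.7428·0 + 0.5571·(-3) = -0.5571.
u_2 = c_2 + 0.5571·e_1 = (-3.2069, 0.4138, -2.6897).
‖u_2‖ = 4.2059, so e_2 = (-0.7625, 0.0984, -0.6395).
e_1·c_3 = (-0.3714)·(-1) + 0.7428·0 + 0.5571·2 = 1.4856; e_2·c_3 = (-0.7625)·(-1) + 0.0984·0 + (-0.6395)·2 = -0.5165.
u_3 = c_3 − 1.4856·e_1 + 0.5165·e_2 = (-0.8421, -1.0526, 0.8421).
‖u_3‖ = 1.5894, so e_3 = (-0.5298, -0.6623, 0.5298).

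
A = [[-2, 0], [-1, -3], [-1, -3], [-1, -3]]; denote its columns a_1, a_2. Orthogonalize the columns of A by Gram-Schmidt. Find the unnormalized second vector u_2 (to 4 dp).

u_2 = (2.5714, -1.7143, -1.7143, -1.7143)

a_1 = (-2, -1, -1, -1); ‖a_1‖ = 2.6458, so q_1 = (-0.7559, -0.3780, -0.3780, -0.3780).
q_1·a_2 = (-0.7559)·0 + (-0.3780)·(-3) + (-0.3780)·(-3) + (-0.3780)·(-3) = 3.4017.
u_2 = a_2 − 3.4017·q_1 = (2.5714, -1.7143, -1.7143, -1.7143).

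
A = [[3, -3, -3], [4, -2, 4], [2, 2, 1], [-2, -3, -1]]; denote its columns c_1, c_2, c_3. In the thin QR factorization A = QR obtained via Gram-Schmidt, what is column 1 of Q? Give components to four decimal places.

e_1 = c_1/‖c_1‖ = (3, 4, 2, -2)/5.7446 = (0.5222, 0.6963, 0.3482, -0.3482).

e_1 = (0.5222, 0.6963, 0.3482, -0.3482)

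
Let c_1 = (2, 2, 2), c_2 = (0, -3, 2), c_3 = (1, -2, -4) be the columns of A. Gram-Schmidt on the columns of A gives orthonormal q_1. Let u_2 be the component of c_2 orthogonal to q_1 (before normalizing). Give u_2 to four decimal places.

c_1 = (2, 2, 2); ‖c_1‖ = 3.4641, so q_1 = (0.5774, 0.5774, 0.5774).
q_1·c_2 = 0.5774·0 + 0.5774·(-3) + 0.5774·2 = -0.5774.
u_2 = c_2 + 0.5774·q_1 = (0.3333, -2.6667, 2.3333).

u_2 = (0.3333, -2.6667, 2.3333)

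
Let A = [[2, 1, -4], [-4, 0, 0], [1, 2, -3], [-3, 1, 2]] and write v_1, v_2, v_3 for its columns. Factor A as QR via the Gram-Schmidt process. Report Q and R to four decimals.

e_1 = v_1/‖v_1‖ = (2, -4, 1, -3)/5.4772 = (0.3651, -0.7303, 0.1826, -0.5477).
r_{12} = e_1·v_2 = 0.1826.
u_2 = v_2 − 0.1826·e_1 = (0.9333, 0.1333, 1.9667, 1.1000).
‖u_2‖ = 2.4427, so e_2 = (0.3821, 0.0546, 0.8051, 0.4503).
r_{13} = e_1·v_3 = -3.1038; r_{23} = e_2·v_3 = -3.0431.
u_3 = v_3 + 3.1038·e_1 + 3.0431·e_2 = (-1.7039, -2.1006, 0.0168, 1.6704).
‖u_3‖ = 3.1790, so e_3 = (-0.5360, -0.6608, 0.0053, 0.5254).

Q = [[0.3651, 0.3821, -0.5360], [-0.7303, 0.0546, -0.6608], [0.1826, 0.8051, 0.0053], [-0.5477, 0.4503, 0.5254]], R = [[5.4772, 0.1826, -3.1038], [0.0000, 2.4427, -3.0431], [0.0000, 0.0000, 3.1790]]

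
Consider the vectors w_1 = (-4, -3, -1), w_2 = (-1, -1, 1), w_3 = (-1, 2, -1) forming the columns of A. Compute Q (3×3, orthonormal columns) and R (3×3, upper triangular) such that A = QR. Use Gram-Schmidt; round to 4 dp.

Q = [[-0.7845, -0.0605, -0.6172], [-0.5883, -0.2421, 0.7715], [-0.1961, 0.9684, 0.1543]], R = [[5.0990, 1.1767, -0.1961], [0.0000, 1.2710, -1.3920], [0.0000, 0.0000, 2.0059]]

w_1 = (-4, -3, -1); ‖w_1‖ = 5.0990, so e_1 = (-0.7845, -0.5883, -0.1961).
e_1·w_2 = (-0.7845)·(-1) + (-0.5883)·(-1) + (-0.1961)·1 = 1.1767.
u_2 = w_2 − 1.1767·e_1 = (-0.0769, -0.3077, 1.2308).
‖u_2‖ = 1.2710, so e_2 = (-0.0605, -0.2421, 0.9684).
e_1·w_3 = (-0.7845)·(-1) + (-0.5883)·2 + (-0.1961)·(-1) = -0.1961; e_2·w_3 = (-0.0605)·(-1) + (-0.2421)·2 + 0.9684·(-1) = -1.3920.
u_3 = w_3 + 0.1961·e_1 + 1.3920·e_2 = (-1.2381, 1.5476, 0.3095).
‖u_3‖ = 2.0059, so e_3 = (-0.6172, 0.7715, 0.1543).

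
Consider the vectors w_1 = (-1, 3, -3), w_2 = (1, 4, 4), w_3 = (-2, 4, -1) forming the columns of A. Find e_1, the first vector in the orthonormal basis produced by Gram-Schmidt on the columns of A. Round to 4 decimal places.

e_1 = (-0.2294, 0.6882, -0.6882)

e_1 = w_1/‖w_1‖ = (-1, 3, -3)/4.3589 = (-0.2294, 0.6882, -0.6882).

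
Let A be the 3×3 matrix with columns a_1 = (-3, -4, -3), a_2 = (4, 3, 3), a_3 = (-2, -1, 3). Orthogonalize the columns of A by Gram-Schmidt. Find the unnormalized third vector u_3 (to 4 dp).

u_3 = (-1.3433, -1.3433, 3.1343)

e_1 = a_1/‖a_1‖ = (-3, -4, -3)/5.8310 = (-0.5145, -0.6860, -0.5145).
r_{12} = e_1·a_2 = -5.6595.
u_2 = a_2 + 5.6595·e_1 = (1.0882, -0.8824, 0.0882).
‖u_2‖ = 1.4038, so e_2 = (0.7752, -0.6286, 0.0629).
r_{13} = e_1·a_3 = 0.1715; r_{23} = e_2·a_3 = -0.7333.
u_3 = a_3 − 0.1715·e_1 + 0.7333·e_2 = (-1.3433, -1.3433, 3.1343).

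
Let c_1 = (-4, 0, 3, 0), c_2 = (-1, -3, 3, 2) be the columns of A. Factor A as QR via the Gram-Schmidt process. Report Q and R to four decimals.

Q = [[-0.8000, 0.2680], [0.0000, -0.7444], [0.6000, 0.3573], [0.0000, 0.4963]], R = [[5.0000, 2.6000], [0.0000, 4.0299]]

c_1 = (-4, 0, 3, 0); ‖c_1‖ = 5.0000, so e_1 = (-0.8000, 0.0000, 0.6000, 0.0000).
e_1·c_2 = (-0.8000)·(-1) + 0.0000·(-3) + 0.6000·3 + 0.0000·2 = 2.6000.
u_2 = c_2 − 2.6000·e_1 = (1.0800, -3.0000, 1.4400, 2.0000).
‖u_2‖ = 4.0299, so e_2 = (0.2680, -0.7444, 0.3573, 0.4963).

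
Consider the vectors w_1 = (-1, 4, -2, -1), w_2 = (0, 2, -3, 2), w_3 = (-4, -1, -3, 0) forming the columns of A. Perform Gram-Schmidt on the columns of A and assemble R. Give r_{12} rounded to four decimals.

e_1 = w_1/‖w_1‖ = (-1, 4, -2, -1)/4.6904 = (-0.2132, 0.8528, -0.4264, -0.2132).
r_{12} = e_1·w_2 = 2.5584.

r_{12} = 2.5584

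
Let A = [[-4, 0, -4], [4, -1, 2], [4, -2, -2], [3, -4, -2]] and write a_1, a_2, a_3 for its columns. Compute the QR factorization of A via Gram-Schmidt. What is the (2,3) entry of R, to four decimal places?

a_1 = (-4, 4, 4, 3); ‖a_1‖ = 7.5498, so e_1 = (-0.5298, 0.5298, 0.5298, 0.3974).
e_1·a_2 = (-0.5298)·0 + 0.5298·(-1) + 0.5298·(-2) + 0.3974·(-4) = -3.1789.
u_2 = a_2 + 3.1789·e_1 = (-1.6842, 0.6842, -0.3158, -2.7368).
‖u_2‖ = 3.3007, so e_2 = (-0.5103, 0.2073, -0.0957, -0.8292).
r_{23} = e_2·a_3 = 4.3053.

r_{23} = 4.3053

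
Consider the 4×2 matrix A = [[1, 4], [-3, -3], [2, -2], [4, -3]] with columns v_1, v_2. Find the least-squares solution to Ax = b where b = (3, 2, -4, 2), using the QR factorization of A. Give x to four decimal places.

v_1 = (1, -3, 2, 4); ‖v_1‖ = 5.4772, so q_1 = (0.1826, -0.5477, 0.3651, 0.7303).
q_1·v_2 = 0.1826·4 + (-0.5477)·(-3) + 0.3651·(-2) + 0.7303·(-3) = -0.5477.
u_2 = v_2 + 0.5477·q_1 = (4.1000, -3.3000, -1.8000, -2.6000).
‖u_2‖ = 6.1400, so q_2 = (0.6677, -0.5375, -0.2932, -0.4235).
Qᵀb = (-0.5477, 1.2541).
Back-substitute: x_2 = 1.2541/6.1400 = 0.2042.
x_1 = (-0.5477 + 0.5477·0.2042)/5.4772 = -0.0796.

x = (-0.0796, 0.2042)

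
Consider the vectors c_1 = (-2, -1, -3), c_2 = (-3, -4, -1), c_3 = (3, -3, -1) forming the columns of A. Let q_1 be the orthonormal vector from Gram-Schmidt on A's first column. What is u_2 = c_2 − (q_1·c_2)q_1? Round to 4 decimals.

c_1 = (-2, -1, -3); ‖c_1‖ = 3.7417, so q_1 = (-0.5345, -0.2673, -0.8018).
q_1·c_2 = (-0.5345)·(-3) + (-0.2673)·(-4) + (-0.8018)·(-1) = 3.4744.
u_2 = c_2 − 3.4744·q_1 = (-1.1429, -3.0714, 1.7857).

u_2 = (-1.1429, -3.0714, 1.7857)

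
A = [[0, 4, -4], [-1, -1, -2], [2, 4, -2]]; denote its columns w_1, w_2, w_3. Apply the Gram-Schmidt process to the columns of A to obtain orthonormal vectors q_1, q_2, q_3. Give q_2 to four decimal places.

w_1 = (0, -1, 2); ‖w_1‖ = 2.2361, so q_1 = (0.0000, -0.4472, 0.8944).
q_1·w_2 = 0.0000·4 + (-0.4472)·(-1) + 0.8944·4 = 4.0249.
u_2 = w_2 − 4.0249·q_1 = (4.0000, 0.8000, 0.4000).
‖u_2‖ = 4.0988, so q_2 = (0.9759, 0.1952, 0.0976).

q_2 = (0.9759, 0.1952, 0.0976)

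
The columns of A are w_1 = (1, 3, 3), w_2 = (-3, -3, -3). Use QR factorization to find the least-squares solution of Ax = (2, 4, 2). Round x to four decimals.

x = (0.5000, -0.5000)

w_1 = (1, 3, 3); ‖w_1‖ = 4.3589, so e_1 = (0.2294, 0.6882, 0.6882).
e_1·w_2 = 0.2294·(-3) + 0.6882·(-3) + 0.6882·(-3) = -4.8177.
u_2 = w_2 + 4.8177·e_1 = (-1.8947, 0.3158, 0.3158).
‖u_2‖ = 1.9467, so e_2 = (-0.9733, 0.1622, 0.1622).
Qᵀb = (4.5883, -0.9733).
Back-substitute: x_2 = -0.9733/1.9467 = -0.5000.
x_1 = (4.5883 + 4.8177·(-0.5000))/4.3589 = 0.5000.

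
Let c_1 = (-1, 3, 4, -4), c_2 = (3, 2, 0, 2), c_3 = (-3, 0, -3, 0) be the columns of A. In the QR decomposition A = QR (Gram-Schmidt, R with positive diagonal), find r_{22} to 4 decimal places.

r_{22} = 4.0503

c_1 = (-1, 3, 4, -4); ‖c_1‖ = 6.4807, so e_1 = (-0.1543, 0.4629, 0.6172, -0.6172).
e_1·c_2 = (-0.1543)·3 + 0.4629·2 + 0.6172·0 + (-0.6172)·2 = -0.7715.
u_2 = c_2 + 0.7715·e_1 = (2.8810, 2.3571, 0.4762, 1.5238).
r_{22} = ‖u_2‖ = 4.0503.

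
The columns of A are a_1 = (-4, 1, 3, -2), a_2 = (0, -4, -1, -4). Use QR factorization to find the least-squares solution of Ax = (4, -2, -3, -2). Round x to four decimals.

x = (-0.7867, 0.5996)

e_1 = a_1/‖a_1‖ = (-4, 1, 3, -2)/5.4772 = (-0.7303, 0.1826, 0.5477, -0.3651).
r_{12} = e_1·a_2 = 0.1826.
u_2 = a_2 − 0.1826·e_1 = (0.1333, -4.0333, -1.1000, -3.9333).
‖u_2‖ = 5.7417, so e_2 = (0.0232, -0.7025, -0.1916, -0.6851).
Qᵀb = (-4.1992, 3.4427).
Back-substitute: x_2 = 3.4427/5.7417 = 0.5996.
x_1 = (-4.1992 − 0.1826·0.5996)/5.4772 = -0.7867.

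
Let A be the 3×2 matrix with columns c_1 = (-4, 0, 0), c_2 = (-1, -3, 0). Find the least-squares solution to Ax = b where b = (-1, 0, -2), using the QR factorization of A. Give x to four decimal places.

x = (0.2500, 0.0000)

q_1 = c_1/‖c_1‖ = (-4, 0, 0)/4.0000 = (-1.0000, 0.0000, 0.0000).
r_{12} = q_1·c_2 = 1.0000.
u_2 = c_2 − 1.0000·q_1 = (0.0000, -3.0000, 0.0000).
‖u_2‖ = 3.0000, so q_2 = (0.0000, -1.0000, 0.0000).
Qᵀb = (1.0000, 0.0000).
Back-substitute: x_2 = 0.0000/3.0000 = 0.0000.
x_1 = (1.0000 − 1.0000·0.0000)/4.0000 = 0.2500.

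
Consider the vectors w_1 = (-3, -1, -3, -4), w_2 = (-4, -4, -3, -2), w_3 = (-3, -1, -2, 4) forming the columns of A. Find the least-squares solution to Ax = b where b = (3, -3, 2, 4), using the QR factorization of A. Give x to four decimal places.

w_1 = (-3, -1, -3, -4); ‖w_1‖ = 5.9161, so e_1 = (-0.5071, -0.1690, -0.5071, -0.6761).
e_1·w_2 = (-0.5071)·(-4) + (-0.1690)·(-4) + (-0.5071)·(-3) + (-0.6761)·(-2) = 5.5780.
u_2 = w_2 − 5.5780·e_1 = (-1.1714, -3.0571, -0.1714, 1.7714).
‖u_2‖ = 3.7264, so e_2 = (-0.3144, -0.8204, -0.0460, 0.4754).
e_1·w_3 = (-0.5071)·(-3) + (-0.1690)·(-1) + (-0.5071)·(-2) + (-0.6761)·4 = 0.0000; e_2·w_3 = (-0.3144)·(-3) + (-0.8204)·(-1) + (-0.0460)·(-2) + 0.4754·4 = 3.7570.
u_3 = w_3 + 0.0000·e_1 − 3.7570·e_2 = (-1.8189, 2.0823, -1.8272, 2.2140).
‖u_3‖ = 3.9856, so e_3 = (-0.4564, 0.5225, -0.4584, 0.5555).
Qᵀb = (-4.7329, 3.3276, -1.6314).
Back-substitute: x_3 = -1.6314/3.9856 = -0.4093.
x_2 = (3.3276 − 3.7570·(-0.4093))/3.7264 = 1.3057.
x_1 = (-4.7329 − 5.5780·1.3057 + 0.0000·(-0.4093))/5.9161 = -2.0311.

x = (-2.0311, 1.3057, -0.4093)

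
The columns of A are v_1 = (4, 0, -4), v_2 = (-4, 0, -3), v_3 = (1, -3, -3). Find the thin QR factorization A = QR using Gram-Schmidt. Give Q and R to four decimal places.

Q = [[0.7071, -0.7071, 0.0000], [0.0000, 0.0000, -1.0000], [-0.7071, -0.7071, 0.0000]], R = [[5.6569, -0.7071, 2.8284], [0.0000, 4.9497, 1.4142], [0.0000, 0.0000, 3.0000]]

q_1 = v_1/‖v_1‖ = (4, 0, -4)/5.6569 = (0.7071, 0.0000, -0.7071).
r_{12} = q_1·v_2 = -0.7071.
u_2 = v_2 + 0.7071·q_1 = (-3.5000, 0.0000, -3.5000).
‖u_2‖ = 4.9497, so q_2 = (-0.7071, 0.0000, -0.7071).
r_{13} = q_1·v_3 = 2.8284; r_{23} = q_2·v_3 = 1.4142.
u_3 = v_3 − 2.8284·q_1 − 1.4142·q_2 = (0.0000, -3.0000, 0.0000).
‖u_3‖ = 3.0000, so q_3 = (0.0000, -1.0000, 0.0000).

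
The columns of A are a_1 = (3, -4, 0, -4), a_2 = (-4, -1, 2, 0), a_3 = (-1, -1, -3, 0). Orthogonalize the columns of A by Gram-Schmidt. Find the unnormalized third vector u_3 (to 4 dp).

u_3 = (-1.2146, -0.9762, -2.9172, 0.0652)

q_1 = a_1/‖a_1‖ = (3, -4, 0, -4)/6.4031 = (0.4685, -0.6247, 0.0000, -0.6247).
r_{12} = q_1·a_2 = -1.2494.
u_2 = a_2 + 1.2494·q_1 = (-3.4146, -1.7805, 2.0000, -0.7805).
‖u_2‖ = 4.4090, so q_2 = (-0.7745, -0.4038, 0.4536, -0.1770).
r_{13} = q_1·a_3 = 0.1562; r_{23} = q_2·a_3 = -0.1826.
u_3 = a_3 − 0.1562·q_1 + 0.1826·q_2 = (-1.2146, -0.9762, -2.9172, 0.0652).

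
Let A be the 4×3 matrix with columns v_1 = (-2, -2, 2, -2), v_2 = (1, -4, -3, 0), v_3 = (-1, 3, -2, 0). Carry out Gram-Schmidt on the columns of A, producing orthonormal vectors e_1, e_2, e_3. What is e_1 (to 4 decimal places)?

e_1 = (-0.5000, -0.5000, 0.5000, -0.5000)

v_1 = (-2, -2, 2, -2); ‖v_1‖ = 4.0000, so e_1 = (-0.5000, -0.5000, 0.5000, -0.5000).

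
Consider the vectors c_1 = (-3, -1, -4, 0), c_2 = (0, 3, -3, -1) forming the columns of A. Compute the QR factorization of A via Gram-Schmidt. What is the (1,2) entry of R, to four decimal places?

r_{12} = 1.7650

c_1 = (-3, -1, -4, 0); ‖c_1‖ = 5.0990, so e_1 = (-0.5883, -0.1961, -0.7845, 0.0000).
r_{12} = e_1·c_2 = 1.7650.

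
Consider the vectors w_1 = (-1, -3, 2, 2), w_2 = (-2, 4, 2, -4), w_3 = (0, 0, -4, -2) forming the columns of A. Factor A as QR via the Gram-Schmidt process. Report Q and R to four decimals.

w_1 = (-1, -3, 2, 2); ‖w_1‖ = 4.2426, so q_1 = (-0.2357, -0.7071, 0.4714, 0.4714).
q_1·w_2 = (-0.2357)·(-2) + (-0.7071)·4 + 0.4714·2 + 0.4714·(-4) = -3.2998.
u_2 = w_2 + 3.2998·q_1 = (-2.7778, 1.6667, 3.5556, -2.4444).
‖u_2‖ = 5.3955, so q_2 = (-0.5148, 0.3089, 0.6590, -0.4531).
q_1·w_3 = (-0.2357)·0 + (-0.7071)·0 + 0.4714·(-4) + 0.4714·(-2) = -2.8284; q_2·w_3 = (-0.5148)·0 + 0.3089·0 + 0.6590·(-4) + (-0.4531)·(-2) = -1.7298.
u_3 = w_3 + 2.8284·q_1 + 1.7298·q_2 = (-1.5573, -1.4656, -1.5267, -1.4504).
‖u_3‖ = 3.0013, so q_3 = (-0.5189, -0.4883, -0.5087, -0.4833).

Q = [[-0.2357, -0.5148, -0.5189], [-0.7071, 0.3089, -0.4883], [0.4714, 0.6590, -0.5087], [0.4714, -0.4531, -0.4833]], R = [[4.2426, -3.2998, -2.8284], [0.0000, 5.3955, -1.7298], [0.0000, 0.0000, 3.0013]]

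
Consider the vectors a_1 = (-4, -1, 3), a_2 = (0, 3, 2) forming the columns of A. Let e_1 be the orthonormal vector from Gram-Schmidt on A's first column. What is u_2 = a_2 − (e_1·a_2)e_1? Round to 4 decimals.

u_2 = (0.4615, 3.1154, 1.6538)

e_1 = a_1/‖a_1‖ = (-4, -1, 3)/5.0990 = (-0.7845, -0.1961, 0.5883).
r_{12} = e_1·a_2 = 0.5883.
u_2 = a_2 − 0.5883·e_1 = (0.4615, 3.1154, 1.6538).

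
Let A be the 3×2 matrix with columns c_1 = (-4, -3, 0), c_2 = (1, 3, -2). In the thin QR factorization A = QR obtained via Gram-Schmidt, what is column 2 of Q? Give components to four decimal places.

e_1 = c_1/‖c_1‖ = (-4, -3, 0)/5.0000 = (-0.8000, -0.6000, 0.0000).
r_{12} = e_1·c_2 = -2.6000.
u_2 = c_2 + 2.6000·e_1 = (-1.0800, 1.4400, -2.0000).
‖u_2‖ = 2.6907, so e_2 = (-0.4014, 0.5352, -0.7433).

e_2 = (-0.4014, 0.5352, -0.7433)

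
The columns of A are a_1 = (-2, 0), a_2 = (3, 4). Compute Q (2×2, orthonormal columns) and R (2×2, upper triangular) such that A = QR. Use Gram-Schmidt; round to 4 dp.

Q = [[-1.0000, 0.0000], [0.0000, 1.0000]], R = [[2.0000, -3.0000], [0.0000, 4.0000]]

a_1 = (-2, 0); ‖a_1‖ = 2.0000, so q_1 = (-1.0000, 0.0000).
q_1·a_2 = (-1.0000)·3 + 0.0000·4 = -3.0000.
u_2 = a_2 + 3.0000·q_1 = (0.0000, 4.0000).
‖u_2‖ = 4.0000, so q_2 = (0.0000, 1.0000).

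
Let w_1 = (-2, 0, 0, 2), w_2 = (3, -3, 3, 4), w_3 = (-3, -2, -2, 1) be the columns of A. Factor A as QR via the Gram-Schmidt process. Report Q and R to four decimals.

q_1 = w_1/‖w_1‖ = (-2, 0, 0, 2)/2.8284 = (-0.7071, 0.0000, 0.0000, 0.7071).
r_{12} = q_1·w_2 = 0.7071.
u_2 = w_2 − 0.7071·q_1 = (3.5000, -3.0000, 3.0000, 3.5000).
‖u_2‖ = 6.5192, so q_2 = (0.5369, -0.4602, 0.4602, 0.5369).
r_{13} = q_1·w_3 = 2.8284; r_{23} = q_2·w_3 = -1.0738.
u_3 = w_3 − 2.8284·q_1 + 1.0738·q_2 = (-0.4235, -2.4941, -1.5059, -0.4235).
‖u_3‖ = 2.9744, so q_3 = (-0.1424, -0.8385, -0.5063, -0.1424).

Q = [[-0.7071, 0.5369, -0.1424], [0.0000, -0.4602, -0.8385], [0.0000, 0.4602, -0.5063], [0.7071, 0.5369, -0.1424]], R = [[2.8284, 0.7071, 2.8284], [0.0000, 6.5192, -1.0738], [0.0000, 0.0000, 2.9744]]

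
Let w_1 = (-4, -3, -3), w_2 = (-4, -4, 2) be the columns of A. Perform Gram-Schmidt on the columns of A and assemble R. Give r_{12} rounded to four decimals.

r_{12} = 3.7730

w_1 = (-4, -3, -3); ‖w_1‖ = 5.8310, so e_1 = (-0.6860, -0.5145, -0.5145).
r_{12} = e_1·w_2 = 3.7730.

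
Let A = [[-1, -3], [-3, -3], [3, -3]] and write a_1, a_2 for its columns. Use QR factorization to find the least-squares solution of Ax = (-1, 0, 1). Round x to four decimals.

a_1 = (-1, -3, 3); ‖a_1‖ = 4.3589, so q_1 = (-0.2294, -0.6882, 0.6882).
q_1·a_2 = (-0.2294)·(-3) + (-0.6882)·(-3) + 0.6882·(-3) = 0.6882.
u_2 = a_2 − 0.6882·q_1 = (-2.8421, -2.5263, -3.4737).
‖u_2‖ = 5.1504, so q_2 = (-0.5518, -0.4905, -0.6745).
Qᵀb = (0.9177, -0.1226).
Back-substitute: x_2 = -0.1226/5.1504 = -0.0238.
x_1 = (0.9177 − 0.6882·(-0.0238))/4.3589 = 0.2143.

x = (0.2143, -0.0238)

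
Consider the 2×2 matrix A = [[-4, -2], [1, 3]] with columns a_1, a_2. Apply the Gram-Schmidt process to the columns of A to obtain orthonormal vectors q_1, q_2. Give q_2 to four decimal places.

q_2 = (0.2425, 0.9701)

q_1 = a_1/‖a_1‖ = (-4, 1)/4.1231 = (-0.9701, 0.2425).
r_{12} = q_1·a_2 = 2.6679.
u_2 = a_2 − 2.6679·q_1 = (0.5882, 2.3529).
‖u_2‖ = 2.4254, so q_2 = (0.2425, 0.9701).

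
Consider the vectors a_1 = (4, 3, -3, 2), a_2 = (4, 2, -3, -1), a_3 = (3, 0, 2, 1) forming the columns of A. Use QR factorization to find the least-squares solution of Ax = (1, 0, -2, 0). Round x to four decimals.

x = (0.1059, 0.2690, -0.2280)

e_1 = a_1/‖a_1‖ = (4, 3, -3, 2)/6.1644 = (0.6489, 0.4867, -0.4867, 0.3244).
r_{12} = e_1·a_2 = 4.7044.
u_2 = a_2 − 4.7044·e_1 = (0.9474, -0.2895, -0.7105, -2.5263).
‖u_2‖ = 2.8051, so e_2 = (0.3377, -0.1032, -0.2533, -0.9006).
r_{13} = e_1·a_3 = 1.2978; r_{23} = e_2·a_3 = -0.3940.
u_3 = a_3 − 1.2978·e_1 + 0.3940·e_2 = (2.2910, -0.6722, 2.5318, 0.2241).
‖u_3‖ = 3.4872, so e_3 = (0.6570, -0.1928, 0.7260, 0.0643).
Qᵀb = (1.6222, 0.8443, -0.7951).
Back-substitute: x_3 = -0.7951/3.4872 = -0.2280.
x_2 = (0.8443 + 0.3940·(-0.2280))/2.8051 = 0.2690.
x_1 = (1.6222 − 4.7044·0.2690 − 1.2978·(-0.2280))/6.1644 = 0.1059.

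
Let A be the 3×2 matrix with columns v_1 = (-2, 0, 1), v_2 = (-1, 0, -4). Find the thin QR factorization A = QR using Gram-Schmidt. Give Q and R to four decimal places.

q_1 = v_1/‖v_1‖ = (-2, 0, 1)/2.2361 = (-0.8944, 0.0000, 0.4472).
r_{12} = q_1·v_2 = -0.8944.
u_2 = v_2 + 0.8944·q_1 = (-1.8000, 0.0000, -3.6000).
‖u_2‖ = 4.0249, so q_2 = (-0.4472, 0.0000, -0.8944).

Q = [[-0.8944, -0.4472], [0.0000, 0.0000], [0.4472, -0.8944]], R = [[2.2361, -0.8944], [0.0000, 4.0249]]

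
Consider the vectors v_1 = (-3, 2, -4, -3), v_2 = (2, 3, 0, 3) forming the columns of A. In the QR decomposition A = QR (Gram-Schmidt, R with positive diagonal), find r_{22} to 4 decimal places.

q_1 = v_1/‖v_1‖ = (-3, 2, -4, -3)/6.1644 = (-0.4867, 0.3244, -0.6489, -0.4867).
r_{12} = q_1·v_2 = -1.4600.
u_2 = v_2 + 1.4600·q_1 = (1.2895, 3.4737, -0.9474, 2.2895).
r_{22} = ‖u_2‖ = 4.4574.

r_{22} = 4.4574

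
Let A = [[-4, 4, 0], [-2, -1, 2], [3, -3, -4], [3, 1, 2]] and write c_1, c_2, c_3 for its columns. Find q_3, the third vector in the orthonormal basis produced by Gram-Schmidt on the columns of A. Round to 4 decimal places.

q_3 = (-0.4236, 0.5361, -0.6095, 0.4021)

q_1 = c_1/‖c_1‖ = (-4, -2, 3, 3)/6.1644 = (-0.6489, -0.3244, 0.4867, 0.4867).
r_{12} = q_1·c_2 = -3.2444.
u_2 = c_2 + 3.2444·q_1 = (1.8947, -2.0526, -1.4211, 2.5789).
‖u_2‖ = 4.0588, so q_2 = (0.4668, -0.5057, -0.3501, 0.6354).
r_{13} = q_1·c_3 = -1.6222; r_{23} = q_2·c_3 = 1.6598.
u_3 = c_3 + 1.6222·q_1 − 1.6598·q_2 = (-1.8275, 2.3131, -2.6294, 1.7348).
‖u_3‖ = 4.3143, so q_3 = (-0.4236, 0.5361, -0.6095, 0.4021).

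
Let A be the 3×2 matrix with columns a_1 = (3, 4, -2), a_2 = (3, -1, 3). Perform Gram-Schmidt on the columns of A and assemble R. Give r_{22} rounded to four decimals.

r_{22} = 4.3549

a_1 = (3, 4, -2); ‖a_1‖ = 5.3852, so q_1 = (0.5571, 0.7428, -0.3714).
q_1·a_2 = 0.5571·3 + 0.7428·(-1) + (-0.3714)·3 = -0.1857.
u_2 = a_2 + 0.1857·q_1 = (3.1034, -0.8621, 2.9310).
r_{22} = ‖u_2‖ = 4.3549.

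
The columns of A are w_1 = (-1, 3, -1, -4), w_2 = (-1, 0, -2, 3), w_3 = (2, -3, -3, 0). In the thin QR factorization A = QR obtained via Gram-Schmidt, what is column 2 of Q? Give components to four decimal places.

w_1 = (-1, 3, -1, -4); ‖w_1‖ = 5.1962, so q_1 = (-0.1925, 0.5774, -0.1925, -0.7698).
q_1·w_2 = (-0.1925)·(-1) + 0.5774·0 + (-0.1925)·(-2) + (-0.7698)·3 = -1.7321.
u_2 = w_2 + 1.7321·q_1 = (-1.3333, 1.0000, -2.3333, 1.6667).
‖u_2‖ = 3.3166, so q_2 = (-0.4020, 0.3015, -0.7035, 0.5025).

q_2 = (-0.4020, 0.3015, -0.7035, 0.5025)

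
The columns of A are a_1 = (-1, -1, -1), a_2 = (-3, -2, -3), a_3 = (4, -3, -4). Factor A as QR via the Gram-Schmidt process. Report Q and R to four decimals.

Q = [[-0.5774, -0.4082, 0.7071], [-0.5774, 0.8165, 0.0000], [-0.5774, -0.4082, -0.7071]], R = [[1.7321, 4.6188, 1.7321], [0.0000, 0.8165, -2.4495], [0.0000, 0.0000, 5.6569]]

q_1 = a_1/‖a_1‖ = (-1, -1, -1)/1.7321 = (-0.5774, -0.5774, -0.5774).
r_{12} = q_1·a_2 = 4.6188.
u_2 = a_2 − 4.6188·q_1 = (-0.3333, 0.6667, -0.3333).
‖u_2‖ = 0.8165, so q_2 = (-0.4082, 0.8165, -0.4082).
r_{13} = q_1·a_3 = 1.7321; r_{23} = q_2·a_3 = -2.4495.
u_3 = a_3 − 1.7321·q_1 + 2.4495·q_2 = (4.0000, 0.0000, -4.0000).
‖u_3‖ = 5.6569, so q_3 = (0.7071, 0.0000, -0.7071).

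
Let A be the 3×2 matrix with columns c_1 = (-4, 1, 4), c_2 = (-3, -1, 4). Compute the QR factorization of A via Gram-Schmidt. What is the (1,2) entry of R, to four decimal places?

e_1 = c_1/‖c_1‖ = (-4, 1, 4)/5.7446 = (-0.6963, 0.1741, 0.6963).
r_{12} = e_1·c_2 = 4.7001.

r_{12} = 4.7001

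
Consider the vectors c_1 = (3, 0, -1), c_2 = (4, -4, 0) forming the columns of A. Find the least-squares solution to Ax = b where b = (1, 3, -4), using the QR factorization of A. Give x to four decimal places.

x = (1.8182, -0.9318)

c_1 = (3, 0, -1); ‖c_1‖ = 3.1623, so q_1 = (0.9487, 0.0000, -0.3162).
q_1·c_2 = 0.9487·4 + 0.0000·(-4) + (-0.3162)·0 = 3.7947.
u_2 = c_2 − 3.7947·q_1 = (0.4000, -4.0000, 1.2000).
‖u_2‖ = 4.1952, so q_2 = (0.0953, -0.9535, 0.2860).
Qᵀb = (2.2136, -3.9092).
Back-substitute: x_2 = -3.9092/4.1952 = -0.9318.
x_1 = (2.2136 − 3.7947·(-0.9318))/3.1623 = 1.8182.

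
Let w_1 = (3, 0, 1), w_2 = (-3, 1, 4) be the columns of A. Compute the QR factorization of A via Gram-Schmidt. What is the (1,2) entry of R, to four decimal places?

w_1 = (3, 0, 1); ‖w_1‖ = 3.1623, so q_1 = (0.9487, 0.0000, 0.3162).
r_{12} = q_1·w_2 = -1.5811.

r_{12} = -1.5811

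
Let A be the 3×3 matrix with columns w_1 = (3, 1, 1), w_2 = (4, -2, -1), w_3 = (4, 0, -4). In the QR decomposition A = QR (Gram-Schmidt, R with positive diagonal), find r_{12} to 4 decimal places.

r_{12} = 2.7136

w_1 = (3, 1, 1); ‖w_1‖ = 3.3166, so e_1 = (0.9045, 0.3015, 0.3015).
r_{12} = e_1·w_2 = 2.7136.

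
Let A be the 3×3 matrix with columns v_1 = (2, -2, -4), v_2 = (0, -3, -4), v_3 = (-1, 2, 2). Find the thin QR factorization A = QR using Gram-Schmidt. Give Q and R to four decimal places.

Q = [[0.4082, -0.8339, -0.3714], [-0.4082, -0.5307, 0.7428], [-0.8165, -0.1516, -0.5571]], R = [[4.8990, 4.4907, -2.8577], [0.0000, 2.1985, -0.5307], [0.0000, 0.0000, 0.7428]]

v_1 = (2, -2, -4); ‖v_1‖ = 4.8990, so q_1 = (0.4082, -0.4082, -0.8165).
q_1·v_2 = 0.4082·0 + (-0.4082)·(-3) + (-0.8165)·(-4) = 4.4907.
u_2 = v_2 − 4.4907·q_1 = (-1.8333, -1.1667, -0.3333).
‖u_2‖ = 2.1985, so q_2 = (-0.8339, -0.5307, -0.1516).
q_1·v_3 = 0.4082·(-1) + (-0.4082)·2 + (-0.8165)·2 = -2.8577; q_2·v_3 = (-0.8339)·(-1) + (-0.5307)·2 + (-0.1516)·2 = -0.5307.
u_3 = v_3 + 2.8577·q_1 + 0.5307·q_2 = (-0.2759, 0.5517, -0.4138).
‖u_3‖ = 0.7428, so q_3 = (-0.3714, 0.7428, -0.5571).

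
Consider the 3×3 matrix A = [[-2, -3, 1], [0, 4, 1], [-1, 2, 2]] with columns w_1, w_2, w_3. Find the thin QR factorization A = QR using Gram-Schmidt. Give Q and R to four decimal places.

e_1 = w_1/‖w_1‖ = (-2, 0, -1)/2.2361 = (-0.8944, 0.0000, -0.4472).
r_{12} = e_1·w_2 = 1.7889.
u_2 = w_2 − 1.7889·e_1 = (-1.4000, 4.0000, 2.8000).
‖u_2‖ = 5.0794, so e_2 = (-0.2756, 0.7875, 0.5512).
r_{13} = e_1·w_3 = -1.7889; r_{23} = e_2·w_3 = 1.6144.
u_3 = w_3 + 1.7889·e_1 − 1.6144·e_2 = (-0.1550, -0.2713, 0.3101).
‖u_3‖ = 0.4402, so e_3 = (-0.3522, -0.6163, 0.7044).

Q = [[-0.8944, -0.2756, -0.3522], [0.0000, 0.7875, -0.6163], [-0.4472, 0.5512, 0.7044]], R = [[2.2361, 1.7889, -1.7889], [0.0000, 5.0794, 1.6144], [0.0000, 0.0000, 0.4402]]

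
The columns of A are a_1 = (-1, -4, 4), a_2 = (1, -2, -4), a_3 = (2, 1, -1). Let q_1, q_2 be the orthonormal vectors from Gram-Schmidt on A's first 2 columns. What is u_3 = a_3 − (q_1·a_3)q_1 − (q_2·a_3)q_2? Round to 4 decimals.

q_1 = a_1/‖a_1‖ = (-1, -4, 4)/5.7446 = (-0.1741, -0.6963, 0.6963).
r_{12} = q_1·a_2 = -1.5667.
u_2 = a_2 + 1.5667·q_1 = (0.7273, -3.0909, -2.9091).
‖u_2‖ = 4.3064, so q_2 = (0.1689, -0.7177, -0.6755).
r_{13} = q_1·a_3 = -1.7408; r_{23} = q_2·a_3 = 0.2955.
u_3 = a_3 + 1.7408·q_1 − 0.2955·q_2 = (1.6471, 0.0000, 0.4118).

u_3 = (1.6471, 0.0000, 0.4118)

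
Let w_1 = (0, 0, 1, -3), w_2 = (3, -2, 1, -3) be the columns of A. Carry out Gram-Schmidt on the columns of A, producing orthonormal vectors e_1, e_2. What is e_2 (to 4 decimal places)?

e_1 = w_1/‖w_1‖ = (0, 0, 1, -3)/3.1623 = (0.0000, 0.0000, 0.3162, -0.9487).
r_{12} = e_1·w_2 = 3.1623.
u_2 = w_2 − 3.1623·e_1 = (3.0000, -2.0000, 0.0000, 0.0000).
‖u_2‖ = 3.6056, so e_2 = (0.8321, -0.5547, 0.0000, 0.0000).

e_2 = (0.8321, -0.5547, 0.0000, 0.0000)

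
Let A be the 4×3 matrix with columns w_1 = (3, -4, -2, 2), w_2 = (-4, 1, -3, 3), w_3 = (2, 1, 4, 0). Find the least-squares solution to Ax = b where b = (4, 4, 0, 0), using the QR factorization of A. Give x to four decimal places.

w_1 = (3, -4, -2, 2); ‖w_1‖ = 5.7446, so e_1 = (0.5222, -0.6963, -0.3482, 0.3482).
e_1·w_2 = 0.5222·(-4) + (-0.6963)·1 + (-0.3482)·(-3) + 0.3482·3 = -0.6963.
u_2 = w_2 + 0.6963·e_1 = (-3.6364, 0.5152, -3.2424, 3.2424).
‖u_2‖ = 5.8750, so e_2 = (-0.6190, 0.0877, -0.5519, 0.5519).
e_1·w_3 = 0.5222·2 + (-0.6963)·1 + (-0.3482)·4 + 0.3482·0 = -1.0445; e_2·w_3 = (-0.6190)·2 + 0.0877·1 + (-0.5519)·4 + 0.5519·0 = -3.3579.
u_3 = w_3 + 1.0445·e_1 + 3.3579·e_2 = (0.4671, 0.5672, 1.7831, 2.2169).
‖u_3‖ = 2.9383, so e_3 = (0.1590, 0.1930, 0.6069, 0.7545).
Qᵀb = (-0.6963, -2.1251, 1.4079).
Back-substitute: x_3 = 1.4079/2.9383 = 0.4792.
x_2 = (-2.1251 + 3.3579·0.4792)/5.8750 = -0.0879.
x_1 = (-0.6963 + 0.6963·(-0.0879) + 1.0445·0.4792)/5.7446 = -0.0447.

x = (-0.0447, -0.0879, 0.4792)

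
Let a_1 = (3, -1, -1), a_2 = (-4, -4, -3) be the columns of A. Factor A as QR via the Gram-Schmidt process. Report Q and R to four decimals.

a_1 = (3, -1, -1); ‖a_1‖ = 3.3166, so e_1 = (0.9045, -0.3015, -0.3015).
e_1·a_2 = 0.9045·(-4) + (-0.3015)·(-4) + (-0.3015)·(-3) = -1.5076.
u_2 = a_2 + 1.5076·e_1 = (-2.6364, -4.4545, -3.4545).
‖u_2‖ = 6.2231, so e_2 = (-0.4236, -0.7158, -0.5551).

Q = [[0.9045, -0.4236], [-0.3015, -0.7158], [-0.3015, -0.5551]], R = [[3.3166, -1.5076], [0.0000, 6.2231]]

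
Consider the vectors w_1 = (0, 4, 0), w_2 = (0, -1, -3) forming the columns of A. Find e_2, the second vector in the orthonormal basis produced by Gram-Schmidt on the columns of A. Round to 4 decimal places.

e_2 = (0.0000, 0.0000, -1.0000)

w_1 = (0, 4, 0); ‖w_1‖ = 4.0000, so e_1 = (0.0000, 1.0000, 0.0000).
e_1·w_2 = 0.0000·0 + 1.0000·(-1) + 0.0000·(-3) = -1.0000.
u_2 = w_2 + 1.0000·e_1 = (0.0000, 0.0000, -3.0000).
‖u_2‖ = 3.0000, so e_2 = (0.0000, 0.0000, -1.0000).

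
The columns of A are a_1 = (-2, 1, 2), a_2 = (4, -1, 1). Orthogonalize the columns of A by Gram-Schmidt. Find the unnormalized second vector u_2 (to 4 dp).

u_2 = (2.4444, -0.2222, 2.5556)

a_1 = (-2, 1, 2); ‖a_1‖ = 3.0000, so e_1 = (-0.6667, 0.3333, 0.6667).
e_1·a_2 = (-0.6667)·4 + 0.3333·(-1) + 0.6667·1 = -2.3333.
u_2 = a_2 + 2.3333·e_1 = (2.4444, -0.2222, 2.5556).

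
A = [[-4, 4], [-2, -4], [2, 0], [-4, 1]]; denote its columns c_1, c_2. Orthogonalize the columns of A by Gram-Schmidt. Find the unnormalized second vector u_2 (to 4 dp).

c_1 = (-4, -2, 2, -4); ‖c_1‖ = 6.3246, so e_1 = (-0.6325, -0.3162, 0.3162, -0.6325).
e_1·c_2 = (-0.6325)·4 + (-0.3162)·(-4) + 0.3162·0 + (-0.6325)·1 = -1.8974.
u_2 = c_2 + 1.8974·e_1 = (2.8000, -4.6000, 0.6000, -0.2000).

u_2 = (2.8000, -4.6000, 0.6000, -0.2000)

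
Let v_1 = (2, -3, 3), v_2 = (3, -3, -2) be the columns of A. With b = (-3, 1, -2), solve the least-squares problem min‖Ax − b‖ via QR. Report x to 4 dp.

v_1 = (2, -3, 3); ‖v_1‖ = 4.6904, so e_1 = (0.4264, -0.6396, 0.6396).
e_1·v_2 = 0.4264·3 + (-0.6396)·(-3) + 0.6396·(-2) = 1.9188.
u_2 = v_2 − 1.9188·e_1 = (2.1818, -1.7727, -3.2273).
‖u_2‖ = 4.2800, so e_2 = (0.5098, -0.4142, -0.7540).
Qᵀb = (-3.1980, -0.4354).
Back-substitute: x_2 = -0.4354/4.2800 = -0.1017.
x_1 = (-3.1980 − 1.9188·(-0.1017))/4.6904 = -0.6402.

x = (-0.6402, -0.1017)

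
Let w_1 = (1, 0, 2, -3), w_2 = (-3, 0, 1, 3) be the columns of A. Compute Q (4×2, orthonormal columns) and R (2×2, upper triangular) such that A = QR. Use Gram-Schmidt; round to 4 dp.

Q = [[0.2673, -0.6638], [0.0000, 0.0000], [0.5345, 0.7053], [-0.8018, 0.2489]], R = [[3.7417, -2.6726], [0.0000, 3.4434]]

w_1 = (1, 0, 2, -3); ‖w_1‖ = 3.7417, so e_1 = (0.2673, 0.0000, 0.5345, -0.8018).
e_1·w_2 = 0.2673·(-3) + 0.0000·0 + 0.5345·1 + (-0.8018)·3 = -2.6726.
u_2 = w_2 + 2.6726·e_1 = (-2.2857, 0.0000, 2.4286, 0.8571).
‖u_2‖ = 3.4434, so e_2 = (-0.6638, 0.0000, 0.7053, 0.2489).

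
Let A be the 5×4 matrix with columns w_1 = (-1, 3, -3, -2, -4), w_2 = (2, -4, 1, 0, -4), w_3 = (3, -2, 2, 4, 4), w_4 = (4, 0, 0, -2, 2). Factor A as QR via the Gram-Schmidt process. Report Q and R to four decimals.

w_1 = (-1, 3, -3, -2, -4); ‖w_1‖ = 6.2450, so q_1 = (-0.1601, 0.4804, -0.4804, -0.3203, -0.6405).
q_1·w_2 = (-0.1601)·2 + 0.4804·(-4) + (-0.4804)·1 + (-0.3203)·0 + (-0.6405)·(-4) = -0.1601.
u_2 = w_2 + 0.1601·q_1 = (1.9744, -3.9231, 0.9231, -0.0513, -4.1026).
‖u_2‖ = 6.0807, so q_2 = (0.3247, -0.6452, 0.1518, -0.0084, -0.6747).
q_1·w_3 = (-0.1601)·3 + 0.4804·(-2) + (-0.4804)·2 + (-0.3203)·4 + (-0.6405)·4 = -6.2450; q_2·w_3 = 0.3247·3 + (-0.6452)·(-2) + 0.1518·2 + (-0.0084)·4 + (-0.6747)·4 = -0.1645.
u_3 = w_3 + 6.2450·q_1 + 0.1645·q_2 = (2.0534, 0.8939, -0.9750, 1.9986, -0.1110).
‖u_3‖ = 3.1580, so q_3 = (0.6502, 0.2831, -0.3088, 0.6329, -0.0351).
q_1·w_4 = (-0.1601)·4 + 0.4804·0 + (-0.4804)·0 + (-0.3203)·(-2) + (-0.6405)·2 = -1.2810; q_2·w_4 = 0.3247·4 + (-0.6452)·0 + 0.1518·0 + (-0.0084)·(-2) + (-0.6747)·2 = -0.0337; q_3·w_4 = 0.6502·4 + 0.2831·0 + (-0.3088)·0 + 0.6329·(-2) + (-0.0351)·2 = 1.2649.
u_4 = w_4 + 1.2810·q_1 + 0.0337·q_2 − 1.2649·q_3 = (2.9834, 0.2356, -0.2197, -3.2110, 1.2012).
‖u_4‖ = 4.5561, so q_4 = (0.6548, 0.0517, -0.0482, -0.7048, 0.2636).

Q = [[-0.1601, 0.3247, 0.6502, 0.6548], [0.4804, -0.6452, 0.2831, 0.0517], [-0.4804, 0.1518, -0.3088, -0.0482], [-0.3203, -0.0084, 0.6329, -0.7048], [-0.6405, -0.6747, -0.0351, 0.2636]], R = [[6.2450, -0.1601, -6.2450, -1.2810], [0.0000, 6.0807, -0.1645, -0.0337], [0.0000, 0.0000, 3.1580, 1.2649], [0.0000, 0.0000, 0.0000, 4.5561]]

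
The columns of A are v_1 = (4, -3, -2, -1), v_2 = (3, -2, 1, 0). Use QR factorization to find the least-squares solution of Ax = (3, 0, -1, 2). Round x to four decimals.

e_1 = v_1/‖v_1‖ = (4, -3, -2, -1)/5.4772 = (0.7303, -0.5477, -0.3651, -0.1826).
r_{12} = e_1·v_2 = 2.9212.
u_2 = v_2 − 2.9212·e_1 = (0.8667, -0.4000, 2.0667, 0.5333).
‖u_2‖ = 2.3381, so e_2 = (0.3707, -0.1711, 0.8839, 0.2281).
Qᵀb = (2.1909, 0.6843).
Back-substitute: x_2 = 0.6843/2.3381 = 0.2927.
x_1 = (2.1909 − 2.9212·0.2927)/5.4772 = 0.2439.

x = (0.2439, 0.2927)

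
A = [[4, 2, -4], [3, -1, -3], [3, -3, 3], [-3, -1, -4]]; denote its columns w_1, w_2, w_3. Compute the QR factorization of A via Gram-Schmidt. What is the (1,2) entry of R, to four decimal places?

r_{12} = -0.1525

e_1 = w_1/‖w_1‖ = (4, 3, 3, -3)/6.5574 = (0.6100, 0.4575, 0.4575, -0.4575).
r_{12} = e_1·w_2 = -0.1525.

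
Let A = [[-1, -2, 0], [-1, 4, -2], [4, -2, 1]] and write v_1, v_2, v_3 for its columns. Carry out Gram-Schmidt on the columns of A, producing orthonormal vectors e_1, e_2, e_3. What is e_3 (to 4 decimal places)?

v_1 = (-1, -1, 4); ‖v_1‖ = 4.2426, so e_1 = (-0.2357, -0.2357, 0.9428).
e_1·v_2 = (-0.2357)·(-2) + (-0.2357)·4 + 0.9428·(-2) = -2.3570.
u_2 = v_2 + 2.3570·e_1 = (-2.5556, 3.4444, 0.2222).
‖u_2‖ = 4.2947, so e_2 = (-0.5950, 0.8020, 0.0517).
e_1·v_3 = (-0.2357)·0 + (-0.2357)·(-2) + 0.9428·1 = 1.4142; e_2·v_3 = (-0.5950)·0 + 0.8020·(-2) + 0.0517·1 = -1.5523.
u_3 = v_3 − 1.4142·e_1 + 1.5523·e_2 = (-0.5904, -0.4217, -0.2530).
‖u_3‖ = 0.7683, so e_3 = (-0.7683, -0.5488, -0.3293).

e_3 = (-0.7683, -0.5488, -0.3293)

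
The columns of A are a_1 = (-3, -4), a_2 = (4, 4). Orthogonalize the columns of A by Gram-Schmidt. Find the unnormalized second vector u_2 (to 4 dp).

u_2 = (0.6400, -0.4800)

q_1 = a_1/‖a_1‖ = (-3, -4)/5.0000 = (-0.6000, -0.8000).
r_{12} = q_1·a_2 = -5.6000.
u_2 = a_2 + 5.6000·q_1 = (0.6400, -0.4800).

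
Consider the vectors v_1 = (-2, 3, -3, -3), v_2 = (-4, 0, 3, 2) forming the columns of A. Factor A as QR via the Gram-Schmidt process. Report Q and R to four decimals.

v_1 = (-2, 3, -3, -3); ‖v_1‖ = 5.5678, so e_1 = (-0.3592, 0.5388, -0.5388, -0.5388).
e_1·v_2 = (-0.3592)·(-4) + 0.5388·0 + (-0.5388)·3 + (-0.5388)·2 = -1.2572.
u_2 = v_2 + 1.2572·e_1 = (-4.4516, 0.6774, 2.3226, 1.3226).
‖u_2‖ = 5.2363, so e_2 = (-0.8501, 0.1294, 0.4435, 0.2526).

Q = [[-0.3592, -0.8501], [0.5388, 0.1294], [-0.5388, 0.4435], [-0.5388, 0.2526]], R = [[5.5678, -1.2572], [0.0000, 5.2363]]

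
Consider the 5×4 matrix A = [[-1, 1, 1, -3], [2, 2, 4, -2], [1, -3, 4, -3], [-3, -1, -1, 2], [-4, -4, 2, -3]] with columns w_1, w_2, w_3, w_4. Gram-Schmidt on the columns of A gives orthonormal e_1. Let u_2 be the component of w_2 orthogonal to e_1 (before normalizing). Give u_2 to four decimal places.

e_1 = w_1/‖w_1‖ = (-1, 2, 1, -3, -4)/5.5678 = (-0.1796, 0.3592, 0.1796, -0.5388, -0.7184).
r_{12} = e_1·w_2 = 3.4125.
u_2 = w_2 − 3.4125·e_1 = (1.6129, 0.7742, -3.6129, 0.8387, -1.5484).

u_2 = (1.6129, 0.7742, -3.6129, 0.8387, -1.5484)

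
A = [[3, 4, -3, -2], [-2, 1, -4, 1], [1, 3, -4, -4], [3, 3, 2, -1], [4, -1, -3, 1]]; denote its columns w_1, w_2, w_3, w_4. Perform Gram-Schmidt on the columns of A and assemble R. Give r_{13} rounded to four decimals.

q_1 = w_1/‖w_1‖ = (3, -2, 1, 3, 4)/6.2450 = (0.4804, -0.3203, 0.1601, 0.4804, 0.6405).
r_{13} = q_1·w_3 = -1.7614.

r_{13} = -1.7614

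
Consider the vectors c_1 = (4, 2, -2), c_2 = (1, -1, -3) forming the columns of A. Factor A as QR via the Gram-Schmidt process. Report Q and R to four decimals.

c_1 = (4, 2, -2); ‖c_1‖ = 4.8990, so e_1 = (0.8165, 0.4082, -0.4082).
e_1·c_2 = 0.8165·1 + 0.4082·(-1) + (-0.4082)·(-3) = 1.6330.
u_2 = c_2 − 1.6330·e_1 = (-0.3333, -1.6667, -2.3333).
‖u_2‖ = 2.8868, so e_2 = (-0.1155, -0.5774, -0.8083).

Q = [[0.8165, -0.1155], [0.4082, -0.5774], [-0.4082, -0.8083]], R = [[4.8990, 1.6330], [0.0000, 2.8868]]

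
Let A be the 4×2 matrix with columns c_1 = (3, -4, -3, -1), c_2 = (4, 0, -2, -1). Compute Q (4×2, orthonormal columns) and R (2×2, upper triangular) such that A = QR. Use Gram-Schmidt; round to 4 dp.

Q = [[0.5071, 0.7255], [-0.6761, 0.6643], [-0.5071, -0.1136], [-0.1690, -0.1398]], R = [[5.9161, 3.2116], [0.0000, 3.2689]]

c_1 = (3, -4, -3, -1); ‖c_1‖ = 5.9161, so e_1 = (0.5071, -0.6761, -0.5071, -0.1690).
e_1·c_2 = 0.5071·4 + (-0.6761)·0 + (-0.5071)·(-2) + (-0.1690)·(-1) = 3.2116.
u_2 = c_2 − 3.2116·e_1 = (2.3714, 2.1714, -0.3714, -0.4571).
‖u_2‖ = 3.2689, so e_2 = (0.7255, 0.6643, -0.1136, -0.1398).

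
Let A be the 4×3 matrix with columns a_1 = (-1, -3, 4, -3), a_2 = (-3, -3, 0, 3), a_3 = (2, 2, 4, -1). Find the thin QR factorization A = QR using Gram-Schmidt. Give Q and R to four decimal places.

e_1 = a_1/‖a_1‖ = (-1, -3, 4, -3)/5.9161 = (-0.1690, -0.5071, 0.6761, -0.5071).
r_{12} = e_1·a_2 = 0.5071.
u_2 = a_2 − 0.5071·e_1 = (-2.9143, -2.7429, -0.3429, 3.2571).
‖u_2‖ = 5.1713, so e_2 = (-0.5635, -0.5304, -0.0663, 0.6298).
r_{13} = e_1·a_3 = 1.8593; r_{23} = e_2·a_3 = -3.0829.
u_3 = a_3 − 1.8593·e_1 + 3.0829·e_2 = (0.5769, 1.3077, 2.5385, 1.8846).
‖u_3‖ = 3.4696, so e_3 = (0.1663, 0.3769, 0.7316, 0.5432).

Q = [[-0.1690, -0.5635, 0.1663], [-0.5071, -0.5304, 0.3769], [0.6761, -0.0663, 0.7316], [-0.5071, 0.6298, 0.5432]], R = [[5.9161, 0.5071, 1.8593], [0.0000, 5.1713, -3.0829], [0.0000, 0.0000, 3.4696]]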